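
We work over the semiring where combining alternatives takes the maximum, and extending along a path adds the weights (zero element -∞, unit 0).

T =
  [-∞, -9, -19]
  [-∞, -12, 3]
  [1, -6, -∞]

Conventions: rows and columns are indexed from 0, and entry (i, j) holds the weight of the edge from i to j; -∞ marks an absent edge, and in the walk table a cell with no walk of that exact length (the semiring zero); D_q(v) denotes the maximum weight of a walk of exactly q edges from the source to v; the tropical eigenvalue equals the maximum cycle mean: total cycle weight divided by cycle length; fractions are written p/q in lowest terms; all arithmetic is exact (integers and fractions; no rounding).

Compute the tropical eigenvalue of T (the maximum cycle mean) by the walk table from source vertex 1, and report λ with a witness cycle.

q=0: [-∞, 0, -∞]
q=1: [-∞, -12, 3]
q=2: [4, -3, -9]
q=3: [-8, -5, 0]
Optimal cycle mean attained by: cycle 1->2->1, total 3 + (-6), length 2.
Answer: λ = -3/2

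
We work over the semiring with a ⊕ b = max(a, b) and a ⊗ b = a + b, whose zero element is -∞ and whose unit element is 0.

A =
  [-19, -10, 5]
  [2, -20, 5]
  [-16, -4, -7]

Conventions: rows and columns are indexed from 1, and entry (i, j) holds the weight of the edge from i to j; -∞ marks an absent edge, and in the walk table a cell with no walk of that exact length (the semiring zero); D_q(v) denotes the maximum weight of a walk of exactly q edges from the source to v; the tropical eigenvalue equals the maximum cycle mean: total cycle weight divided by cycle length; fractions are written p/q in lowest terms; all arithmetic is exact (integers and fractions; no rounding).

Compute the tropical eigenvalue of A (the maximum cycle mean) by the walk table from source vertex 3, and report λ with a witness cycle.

q=0: [-∞, -∞, 0]
q=1: [-16, -4, -7]
q=2: [-2, -11, 1]
q=3: [-9, -3, 3]
Optimal cycle mean attained by: cycle 1->3->2->1, total 5 + (-4) + 2, length 3.
Answer: λ = 1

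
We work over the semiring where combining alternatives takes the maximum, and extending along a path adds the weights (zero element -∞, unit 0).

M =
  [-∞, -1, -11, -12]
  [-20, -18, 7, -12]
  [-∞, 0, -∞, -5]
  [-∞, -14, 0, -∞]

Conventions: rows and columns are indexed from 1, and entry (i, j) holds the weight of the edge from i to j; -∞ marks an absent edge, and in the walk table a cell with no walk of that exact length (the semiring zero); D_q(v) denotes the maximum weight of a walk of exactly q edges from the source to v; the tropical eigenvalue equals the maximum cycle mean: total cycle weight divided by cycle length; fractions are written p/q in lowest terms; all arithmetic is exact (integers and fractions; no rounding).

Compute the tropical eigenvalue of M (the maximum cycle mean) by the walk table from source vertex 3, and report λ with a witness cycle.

q=0: [-∞, -∞, 0, -∞]
q=1: [-∞, 0, -∞, -5]
q=2: [-20, -18, 7, -12]
q=3: [-38, 7, -11, 2]
q=4: [-13, -11, 14, -5]
Optimal cycle mean attained by: cycle 2->3->2, total 7 + 0, length 2.
Answer: λ = 7/2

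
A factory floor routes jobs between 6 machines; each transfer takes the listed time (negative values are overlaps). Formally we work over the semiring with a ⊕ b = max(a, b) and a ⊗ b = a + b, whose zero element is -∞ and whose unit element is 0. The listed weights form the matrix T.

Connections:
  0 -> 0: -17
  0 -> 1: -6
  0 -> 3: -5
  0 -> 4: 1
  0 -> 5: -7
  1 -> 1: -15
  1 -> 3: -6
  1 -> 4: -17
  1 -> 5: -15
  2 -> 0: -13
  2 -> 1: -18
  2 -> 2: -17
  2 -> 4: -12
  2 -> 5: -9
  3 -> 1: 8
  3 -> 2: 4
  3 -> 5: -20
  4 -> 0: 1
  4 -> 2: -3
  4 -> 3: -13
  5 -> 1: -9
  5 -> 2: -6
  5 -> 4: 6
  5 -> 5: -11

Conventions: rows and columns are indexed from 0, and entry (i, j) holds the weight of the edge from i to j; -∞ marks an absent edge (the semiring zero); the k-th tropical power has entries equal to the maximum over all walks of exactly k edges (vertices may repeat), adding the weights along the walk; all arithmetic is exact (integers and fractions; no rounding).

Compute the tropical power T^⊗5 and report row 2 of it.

T^⊗2:
  [2, 3, -1, -12, -1, -18]
  [-16, 2, -2, -21, -9, -26]
  [-11, -18, -15, -18, -3, -20]
  [-9, -7, -13, 2, -8, -5]
  [-16, -5, -9, -4, 2, -6]
  [7, -20, 3, -7, -5, -15]
T^⊗3:
  [0, -4, -4, -3, 3, -5]
  [-8, -13, -12, -4, -14, -11]
  [-2, -10, -6, -16, -10, -18]
  [-7, 10, 6, -13, 1, -16]
  [3, 4, 0, -11, 0, -17]
  [-4, 1, -3, 2, 8, 0]
T^⊗4:
  [4, 5, 1, -5, 1, -7]
  [-13, 4, 0, -13, -5, -15]
  [-9, -8, -12, -7, -1, -9]
  [2, -5, -2, 4, -6, -3]
  [1, -3, -3, -2, 4, -4]
  [9, 10, 6, -5, 6, -11]
T^⊗5:
  [2, 3, -1, -1, 5, -3]
  [-4, -5, -8, -2, -9, -9]
  [0, 1, -3, -14, -3, -16]
  [-5, 12, 8, -3, 3, -5]
  [5, 6, 2, -4, 2, -6]
  [7, 3, 3, 4, 10, 2]
Answer: row 2 of T^⊗5 = [0, 1, -3, -14, -3, -16]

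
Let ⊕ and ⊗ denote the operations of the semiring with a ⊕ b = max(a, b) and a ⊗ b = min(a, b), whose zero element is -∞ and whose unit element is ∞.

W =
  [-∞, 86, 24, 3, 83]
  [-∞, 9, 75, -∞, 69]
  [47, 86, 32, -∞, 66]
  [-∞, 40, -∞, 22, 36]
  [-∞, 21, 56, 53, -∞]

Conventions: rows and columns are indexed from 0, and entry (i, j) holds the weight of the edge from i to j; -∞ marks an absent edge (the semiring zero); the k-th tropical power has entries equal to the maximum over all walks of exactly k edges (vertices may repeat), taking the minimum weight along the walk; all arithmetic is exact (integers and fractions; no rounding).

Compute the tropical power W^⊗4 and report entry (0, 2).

W^⊗2:
  [24, 24, 75, 53, 69]
  [47, 75, 56, 53, 66]
  [32, 47, 75, 53, 69]
  [-∞, 22, 40, 36, 40]
  [47, 56, 32, 22, 56]
W^⊗3:
  [47, 75, 56, 53, 66]
  [47, 56, 75, 53, 69]
  [47, 75, 56, 53, 66]
  [40, 40, 40, 40, 40]
  [32, 47, 56, 53, 56]
W^⊗4:
  [47, 56, 75, 53, 69]
  [47, 75, 56, 53, 66]
  [47, 56, 75, 53, 69]
  [40, 40, 40, 40, 40]
  [47, 56, 56, 53, 56]
Key observation: the optimum is the walk 0->1->2->1->2, with weight 86 min 75 min 86 min 75 = 75.
Optimal value attained by: walk 0->1->2->1->2.
Answer: (W^⊗4)[0][2] = 75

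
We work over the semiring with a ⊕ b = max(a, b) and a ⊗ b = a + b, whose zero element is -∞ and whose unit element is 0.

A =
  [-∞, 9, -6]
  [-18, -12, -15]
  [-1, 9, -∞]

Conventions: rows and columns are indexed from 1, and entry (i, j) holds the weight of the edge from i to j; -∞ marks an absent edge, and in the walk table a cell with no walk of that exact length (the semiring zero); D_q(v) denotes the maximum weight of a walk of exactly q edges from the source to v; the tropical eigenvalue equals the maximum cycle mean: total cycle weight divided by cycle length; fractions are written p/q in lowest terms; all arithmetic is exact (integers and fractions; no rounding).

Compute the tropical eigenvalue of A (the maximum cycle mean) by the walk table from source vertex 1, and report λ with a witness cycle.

q=0: [0, -∞, -∞]
q=1: [-∞, 9, -6]
q=2: [-7, 3, -6]
q=3: [-7, 3, -12]
Optimal cycle mean attained by: cycle 1->2->3->1, total 9 + (-15) + (-1), length 3.
Answer: λ = -7/3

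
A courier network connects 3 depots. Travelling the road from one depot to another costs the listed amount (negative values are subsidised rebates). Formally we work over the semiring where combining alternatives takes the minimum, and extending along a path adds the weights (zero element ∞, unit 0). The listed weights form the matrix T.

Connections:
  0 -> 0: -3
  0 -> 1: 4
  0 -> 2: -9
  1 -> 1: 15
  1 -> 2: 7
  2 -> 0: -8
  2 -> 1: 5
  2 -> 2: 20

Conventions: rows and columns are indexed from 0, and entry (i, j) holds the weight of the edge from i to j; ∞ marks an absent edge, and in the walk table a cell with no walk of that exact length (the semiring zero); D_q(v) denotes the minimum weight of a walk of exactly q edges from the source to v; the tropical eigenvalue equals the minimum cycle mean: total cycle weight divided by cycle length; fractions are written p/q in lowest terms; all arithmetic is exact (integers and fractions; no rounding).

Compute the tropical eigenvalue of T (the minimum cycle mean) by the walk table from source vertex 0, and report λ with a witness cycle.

q=0: [0, ∞, ∞]
q=1: [-3, 4, -9]
q=2: [-17, -4, -12]
q=3: [-20, -13, -26]
Optimal cycle mean attained by: cycle 0->2->0, total (-9) + (-8), length 2.
Answer: λ = -17/2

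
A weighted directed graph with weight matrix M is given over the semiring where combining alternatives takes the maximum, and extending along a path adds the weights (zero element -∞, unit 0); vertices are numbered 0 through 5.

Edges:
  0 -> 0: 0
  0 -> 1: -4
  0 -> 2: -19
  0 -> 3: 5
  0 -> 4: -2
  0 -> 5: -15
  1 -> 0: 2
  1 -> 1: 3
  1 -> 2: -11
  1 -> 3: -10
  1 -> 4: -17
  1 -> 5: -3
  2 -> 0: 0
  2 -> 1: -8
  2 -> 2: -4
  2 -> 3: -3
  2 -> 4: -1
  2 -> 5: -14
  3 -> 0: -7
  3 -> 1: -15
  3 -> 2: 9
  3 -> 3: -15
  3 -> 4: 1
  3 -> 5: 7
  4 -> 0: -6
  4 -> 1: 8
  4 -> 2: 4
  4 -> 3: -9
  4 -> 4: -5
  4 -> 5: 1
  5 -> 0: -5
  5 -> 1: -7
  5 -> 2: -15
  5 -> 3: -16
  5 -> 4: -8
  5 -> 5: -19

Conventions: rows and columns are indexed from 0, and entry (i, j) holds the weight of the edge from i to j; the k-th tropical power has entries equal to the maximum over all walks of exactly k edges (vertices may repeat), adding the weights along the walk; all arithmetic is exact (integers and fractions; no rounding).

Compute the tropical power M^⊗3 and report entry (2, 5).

M^⊗2:
  [0, 6, 14, 5, 6, 12]
  [5, 6, -1, 7, 0, 0]
  [0, 7, 6, 5, -2, 4]
  [9, 9, 5, 6, 8, 2]
  [10, 11, 0, 1, 3, 5]
  [-5, 0, -4, 0, -7, -7]
M^⊗3:
  [14, 14, 14, 11, 13, 12]
  [8, 9, 16, 10, 8, 14]
  [9, 10, 14, 5, 6, 12]
  [11, 16, 15, 14, 7, 13]
  [13, 14, 10, 15, 8, 8]
  [2, 3, 9, 0, 1, 7]
Key observation: the optimum is the walk 2->0->3->5, with weight 0 + 5 + 7 = 12.
Optimal value attained by: walk 2->0->3->5.
Answer: (M^⊗3)[2][5] = 12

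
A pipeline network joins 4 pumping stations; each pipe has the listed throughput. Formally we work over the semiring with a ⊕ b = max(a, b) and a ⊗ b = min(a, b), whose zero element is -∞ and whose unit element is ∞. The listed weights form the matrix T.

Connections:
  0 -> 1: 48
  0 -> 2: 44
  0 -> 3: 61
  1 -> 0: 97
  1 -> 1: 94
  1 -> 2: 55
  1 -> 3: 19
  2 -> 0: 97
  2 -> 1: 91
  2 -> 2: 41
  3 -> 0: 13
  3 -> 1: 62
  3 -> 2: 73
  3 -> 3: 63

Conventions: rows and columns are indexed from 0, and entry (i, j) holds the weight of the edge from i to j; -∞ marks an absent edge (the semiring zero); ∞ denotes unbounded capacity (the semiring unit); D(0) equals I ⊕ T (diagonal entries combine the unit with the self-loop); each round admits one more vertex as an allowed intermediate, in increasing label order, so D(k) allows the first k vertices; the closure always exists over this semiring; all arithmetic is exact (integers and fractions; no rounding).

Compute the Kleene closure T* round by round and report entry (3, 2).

D(0):
  [∞, 48, 44, 61]
  [97, ∞, 55, 19]
  [97, 91, ∞, -∞]
  [13, 62, 73, ∞]
D(1):
  [∞, 48, 44, 61]
  [97, ∞, 55, 61]
  [97, 91, ∞, 61]
  [13, 62, 73, ∞]
D(2):
  [∞, 48, 48, 61]
  [97, ∞, 55, 61]
  [97, 91, ∞, 61]
  [62, 62, 73, ∞]
D(3):
  [∞, 48, 48, 61]
  [97, ∞, 55, 61]
  [97, 91, ∞, 61]
  [73, 73, 73, ∞]
D(4):
  [∞, 61, 61, 61]
  [97, ∞, 61, 61]
  [97, 91, ∞, 61]
  [73, 73, 73, ∞]
Answer: T*[3][2] = 73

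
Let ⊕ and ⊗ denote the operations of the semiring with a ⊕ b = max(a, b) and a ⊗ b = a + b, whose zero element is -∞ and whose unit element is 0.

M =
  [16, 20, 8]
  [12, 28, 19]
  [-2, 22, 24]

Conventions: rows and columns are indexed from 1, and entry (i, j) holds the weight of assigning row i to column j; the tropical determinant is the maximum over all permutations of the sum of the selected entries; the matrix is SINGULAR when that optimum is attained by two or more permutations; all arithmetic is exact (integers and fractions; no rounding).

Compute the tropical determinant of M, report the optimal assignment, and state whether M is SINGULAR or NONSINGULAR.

σ = (1, 2, 3): 16 + 28 + 24 = 68
σ = (1, 3, 2): 16 + 19 + 22 = 57
σ = (2, 1, 3): 20 + 12 + 24 = 56
σ = (2, 3, 1): 20 + 19 + (-2) = 37
σ = (3, 1, 2): 8 + 12 + 22 = 42
σ = (3, 2, 1): 8 + 28 + (-2) = 34
Optimal value attained by: σ = (1, 2, 3).
Answer: det⊕(M) = 68; verdict: NONSINGULAR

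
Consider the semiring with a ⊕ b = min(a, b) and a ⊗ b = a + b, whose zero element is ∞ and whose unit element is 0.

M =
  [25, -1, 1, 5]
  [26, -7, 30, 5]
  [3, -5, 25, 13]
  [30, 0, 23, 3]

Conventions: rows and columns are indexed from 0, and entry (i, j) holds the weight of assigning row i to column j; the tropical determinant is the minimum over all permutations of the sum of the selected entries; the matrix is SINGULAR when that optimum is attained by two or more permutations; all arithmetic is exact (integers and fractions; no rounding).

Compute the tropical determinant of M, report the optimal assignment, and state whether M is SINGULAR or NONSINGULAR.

σ = (0, 1, 2, 3): 25 + (-7) + 25 + 3 = 46
σ = (0, 1, 3, 2): 25 + (-7) + 13 + 23 = 54
σ = (0, 2, 1, 3): 25 + 30 + (-5) + 3 = 53
σ = (0, 2, 3, 1): 25 + 30 + 13 + 0 = 68
σ = (0, 3, 1, 2): 25 + 5 + (-5) + 23 = 48
σ = (0, 3, 2, 1): 25 + 5 + 25 + 0 = 55
σ = (1, 0, 2, 3): (-1) + 26 + 25 + 3 = 53
σ = (1, 0, 3, 2): (-1) + 26 + 13 + 23 = 61
σ = (1, 2, 0, 3): (-1) + 30 + 3 + 3 = 35
σ = (1, 2, 3, 0): (-1) + 30 + 13 + 30 = 72
σ = (1, 3, 0, 2): (-1) + 5 + 3 + 23 = 30
σ = (1, 3, 2, 0): (-1) + 5 + 25 + 30 = 59
σ = (2, 0, 1, 3): 1 + 26 + (-5) + 3 = 25
σ = (2, 0, 3, 1): 1 + 26 + 13 + 0 = 40
σ = (2, 1, 0, 3): 1 + (-7) + 3 + 3 = 0
σ = (2, 1, 3, 0): 1 + (-7) + 13 + 30 = 37
σ = (2, 3, 0, 1): 1 + 5 + 3 + 0 = 9
σ = (2, 3, 1, 0): 1 + 5 + (-5) + 30 = 31
σ = (3, 0, 1, 2): 5 + 26 + (-5) + 23 = 49
σ = (3, 0, 2, 1): 5 + 26 + 25 + 0 = 56
σ = (3, 1, 0, 2): 5 + (-7) + 3 + 23 = 24
σ = (3, 1, 2, 0): 5 + (-7) + 25 + 30 = 53
σ = (3, 2, 0, 1): 5 + 30 + 3 + 0 = 38
σ = (3, 2, 1, 0): 5 + 30 + (-5) + 30 = 60
Optimal value attained by: σ = (2, 1, 0, 3).
Answer: det⊕(M) = 0; verdict: NONSINGULAR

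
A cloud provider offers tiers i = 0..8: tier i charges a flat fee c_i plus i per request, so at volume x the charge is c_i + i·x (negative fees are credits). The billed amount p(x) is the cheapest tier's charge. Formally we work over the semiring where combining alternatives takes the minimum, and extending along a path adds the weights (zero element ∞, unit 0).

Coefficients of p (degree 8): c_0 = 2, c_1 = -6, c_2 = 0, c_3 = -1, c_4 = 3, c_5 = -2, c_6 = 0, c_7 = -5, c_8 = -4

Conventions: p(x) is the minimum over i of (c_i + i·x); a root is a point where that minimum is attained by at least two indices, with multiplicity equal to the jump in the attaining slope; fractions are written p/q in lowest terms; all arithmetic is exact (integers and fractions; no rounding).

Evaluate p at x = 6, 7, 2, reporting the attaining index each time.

p(6) = min(2+0·6=2, -6+1·6=0, 0+2·6=12, -1+3·6=17, 3+4·6=27, -2+5·6=28, 0+6·6=36, -5+7·6=37, -4+8·6=44) = 0 (attained by i=1)
p(7) = min(2+0·7=2, -6+1·7=1, 0+2·7=14, -1+3·7=20, 3+4·7=31, -2+5·7=33, 0+6·7=42, -5+7·7=44, -4+8·7=52) = 1 (attained by i=1)
p(2) = min(2+0·2=2, -6+1·2=-4, 0+2·2=4, -1+3·2=5, 3+4·2=11, -2+5·2=8, 0+6·2=12, -5+7·2=9, -4+8·2=12) = -4 (attained by i=1)
Answer: p(6) = 0; p(7) = 1; p(2) = -4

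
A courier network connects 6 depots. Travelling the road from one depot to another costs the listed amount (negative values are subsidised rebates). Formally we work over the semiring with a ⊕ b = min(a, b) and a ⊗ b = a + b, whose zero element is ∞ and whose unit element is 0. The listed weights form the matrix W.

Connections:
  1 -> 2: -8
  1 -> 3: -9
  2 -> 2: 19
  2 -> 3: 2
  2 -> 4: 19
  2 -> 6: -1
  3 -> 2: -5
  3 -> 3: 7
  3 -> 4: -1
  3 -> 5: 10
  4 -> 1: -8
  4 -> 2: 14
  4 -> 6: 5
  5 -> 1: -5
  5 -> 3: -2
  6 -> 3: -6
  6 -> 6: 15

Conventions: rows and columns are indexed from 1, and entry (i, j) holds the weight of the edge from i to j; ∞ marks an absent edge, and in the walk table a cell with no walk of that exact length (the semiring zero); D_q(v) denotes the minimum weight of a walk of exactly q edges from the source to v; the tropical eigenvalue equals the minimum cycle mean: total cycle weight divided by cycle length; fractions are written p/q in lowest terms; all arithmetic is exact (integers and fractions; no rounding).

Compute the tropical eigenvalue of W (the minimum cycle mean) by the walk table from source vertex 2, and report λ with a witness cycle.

q=0: [∞, 0, ∞, ∞, ∞, ∞]
q=1: [∞, 19, 2, 19, ∞, -1]
q=2: [11, -3, -7, 1, 12, 14]
q=3: [-7, -12, -1, -8, 3, -4]
q=4: [-16, -15, -16, -2, 9, -13]
q=5: [-10, -24, -25, -17, -6, -16]
q=6: [-25, -30, -22, -26, -15, -25]
Optimal cycle mean attained by: cycle 1->3->4->1, total (-9) + (-1) + (-8), length 3.
Answer: λ = -6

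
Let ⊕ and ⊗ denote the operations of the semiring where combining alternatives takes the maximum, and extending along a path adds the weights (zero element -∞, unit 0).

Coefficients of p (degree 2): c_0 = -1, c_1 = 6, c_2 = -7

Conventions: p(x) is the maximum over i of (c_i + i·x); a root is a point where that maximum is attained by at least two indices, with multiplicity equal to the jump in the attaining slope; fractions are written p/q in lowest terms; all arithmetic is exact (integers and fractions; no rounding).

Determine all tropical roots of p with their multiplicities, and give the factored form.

hull edge (i=0, c=-1) to (i=1, c=6): slope 7, span 1
hull edge (i=1, c=6) to (i=2, c=-7): slope -13, span 1
Factored form: p(x) = -7 ⊗ (x ⊕ (-7)) ⊗ (x ⊕ 13)
Answer: roots = -7 (mult 1), 13 (mult 1)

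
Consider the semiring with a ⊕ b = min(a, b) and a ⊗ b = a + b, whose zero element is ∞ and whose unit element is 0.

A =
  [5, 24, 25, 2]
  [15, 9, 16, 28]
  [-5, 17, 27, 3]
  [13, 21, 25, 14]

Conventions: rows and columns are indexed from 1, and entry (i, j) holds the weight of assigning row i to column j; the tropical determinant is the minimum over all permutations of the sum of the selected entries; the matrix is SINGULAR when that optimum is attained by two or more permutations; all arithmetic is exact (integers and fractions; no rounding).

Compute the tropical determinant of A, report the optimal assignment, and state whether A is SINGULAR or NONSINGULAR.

σ = (1, 2, 3, 4): 5 + 9 + 27 + 14 = 55
σ = (1, 2, 4, 3): 5 + 9 + 3 + 25 = 42
σ = (1, 3, 2, 4): 5 + 16 + 17 + 14 = 52
σ = (1, 3, 4, 2): 5 + 16 + 3 + 21 = 45
σ = (1, 4, 2, 3): 5 + 28 + 17 + 25 = 75
σ = (1, 4, 3, 2): 5 + 28 + 27 + 21 = 81
σ = (2, 1, 3, 4): 24 + 15 + 27 + 14 = 80
σ = (2, 1, 4, 3): 24 + 15 + 3 + 25 = 67
σ = (2, 3, 1, 4): 24 + 16 + (-5) + 14 = 49
σ = (2, 3, 4, 1): 24 + 16 + 3 + 13 = 56
σ = (2, 4, 1, 3): 24 + 28 + (-5) + 25 = 72
σ = (2, 4, 3, 1): 24 + 28 + 27 + 13 = 92
σ = (3, 1, 2, 4): 25 + 15 + 17 + 14 = 71
σ = (3, 1, 4, 2): 25 + 15 + 3 + 21 = 64
σ = (3, 2, 1, 4): 25 + 9 + (-5) + 14 = 43
σ = (3, 2, 4, 1): 25 + 9 + 3 + 13 = 50
σ = (3, 4, 1, 2): 25 + 28 + (-5) + 21 = 69
σ = (3, 4, 2, 1): 25 + 28 + 17 + 13 = 83
σ = (4, 1, 2, 3): 2 + 15 + 17 + 25 = 59
σ = (4, 1, 3, 2): 2 + 15 + 27 + 21 = 65
σ = (4, 2, 1, 3): 2 + 9 + (-5) + 25 = 31
σ = (4, 2, 3, 1): 2 + 9 + 27 + 13 = 51
σ = (4, 3, 1, 2): 2 + 16 + (-5) + 21 = 34
σ = (4, 3, 2, 1): 2 + 16 + 17 + 13 = 48
Optimal value attained by: σ = (4, 2, 1, 3).
Answer: det⊕(A) = 31; verdict: NONSINGULAR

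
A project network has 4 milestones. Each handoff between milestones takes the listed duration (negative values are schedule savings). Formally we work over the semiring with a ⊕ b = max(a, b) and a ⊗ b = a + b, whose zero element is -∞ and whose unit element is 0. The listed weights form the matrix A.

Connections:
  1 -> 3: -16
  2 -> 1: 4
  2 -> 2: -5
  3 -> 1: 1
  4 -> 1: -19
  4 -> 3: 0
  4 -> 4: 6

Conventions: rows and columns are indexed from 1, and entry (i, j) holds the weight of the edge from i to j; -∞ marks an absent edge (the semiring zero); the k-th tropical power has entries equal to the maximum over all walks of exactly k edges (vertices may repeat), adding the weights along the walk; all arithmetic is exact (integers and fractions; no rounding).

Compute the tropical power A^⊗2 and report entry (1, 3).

A^⊗2:
  [-15, -∞, -∞, -∞]
  [-1, -10, -12, -∞]
  [-∞, -∞, -15, -∞]
  [1, -∞, 6, 12]
Key observation: no walk of exactly 2 edges connects these vertices, so the entry is the semiring zero.
Answer: (A^⊗2)[1][3] = -∞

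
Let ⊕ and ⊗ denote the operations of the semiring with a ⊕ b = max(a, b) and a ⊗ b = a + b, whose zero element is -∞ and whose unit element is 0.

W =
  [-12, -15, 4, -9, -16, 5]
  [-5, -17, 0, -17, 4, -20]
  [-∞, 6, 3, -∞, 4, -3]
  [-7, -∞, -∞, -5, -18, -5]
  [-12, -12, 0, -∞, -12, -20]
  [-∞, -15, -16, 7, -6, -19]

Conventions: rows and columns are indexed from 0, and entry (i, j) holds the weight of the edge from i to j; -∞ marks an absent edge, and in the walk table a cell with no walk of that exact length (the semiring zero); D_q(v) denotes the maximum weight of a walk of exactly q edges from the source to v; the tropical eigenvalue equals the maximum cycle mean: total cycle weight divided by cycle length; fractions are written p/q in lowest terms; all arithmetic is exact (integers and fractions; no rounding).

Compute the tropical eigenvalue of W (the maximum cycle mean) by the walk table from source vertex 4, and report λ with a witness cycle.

q=0: [-∞, -∞, -∞, -∞, 0, -∞]
q=1: [-12, -12, 0, -∞, -12, -20]
q=2: [-17, 6, 3, -13, 4, -3]
q=3: [1, 9, 6, 4, 10, 0]
q=4: [4, 12, 10, 7, 13, 6]
q=5: [7, 16, 13, 13, 16, 9]
q=6: [11, 19, 16, 16, 20, 12]
Optimal cycle mean attained by: cycle 1->4->2->1, total 4 + 0 + 6, length 3.
Answer: λ = 10/3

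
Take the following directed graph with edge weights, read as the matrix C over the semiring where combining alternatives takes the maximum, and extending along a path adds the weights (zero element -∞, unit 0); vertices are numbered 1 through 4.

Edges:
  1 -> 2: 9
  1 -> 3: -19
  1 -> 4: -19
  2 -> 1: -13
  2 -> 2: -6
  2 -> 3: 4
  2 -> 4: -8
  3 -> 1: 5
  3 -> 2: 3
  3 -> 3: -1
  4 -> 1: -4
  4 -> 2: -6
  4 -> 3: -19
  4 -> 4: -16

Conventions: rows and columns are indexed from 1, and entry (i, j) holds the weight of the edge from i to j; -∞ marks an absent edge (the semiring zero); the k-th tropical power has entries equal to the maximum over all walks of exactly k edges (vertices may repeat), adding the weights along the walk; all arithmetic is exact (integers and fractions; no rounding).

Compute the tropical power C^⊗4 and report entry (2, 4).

C^⊗2:
  [-4, 3, 13, 1]
  [9, 7, 3, -14]
  [4, 14, 7, -5]
  [-14, 5, -2, -14]
C^⊗3:
  [18, 16, 12, -5]
  [8, 18, 11, -1]
  [12, 13, 18, 6]
  [3, 1, 9, -3]
C^⊗4:
  [17, 27, 20, 8]
  [16, 17, 22, 10]
  [23, 21, 17, 5]
  [14, 12, 8, -7]
Key observation: the optimum is the walk 2->3->1->2->4, with weight 4 + 5 + 9 + (-8) = 10.
Optimal value attained by: walk 2->3->1->2->4.
Answer: (C^⊗4)[2][4] = 10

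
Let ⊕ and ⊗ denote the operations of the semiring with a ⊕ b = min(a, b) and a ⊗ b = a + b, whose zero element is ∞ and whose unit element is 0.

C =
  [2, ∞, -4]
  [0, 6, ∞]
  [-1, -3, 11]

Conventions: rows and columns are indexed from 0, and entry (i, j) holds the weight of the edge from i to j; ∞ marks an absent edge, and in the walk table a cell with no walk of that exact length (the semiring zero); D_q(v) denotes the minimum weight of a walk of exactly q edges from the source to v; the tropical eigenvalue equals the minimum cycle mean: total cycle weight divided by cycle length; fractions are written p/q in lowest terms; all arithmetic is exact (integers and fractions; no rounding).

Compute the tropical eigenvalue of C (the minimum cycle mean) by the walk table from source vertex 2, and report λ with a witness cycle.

q=0: [∞, ∞, 0]
q=1: [-1, -3, 11]
q=2: [-3, 3, -5]
q=3: [-6, -8, -7]
Optimal cycle mean attained by: cycle 0->2->0, total (-4) + (-1), length 2.
Answer: λ = -5/2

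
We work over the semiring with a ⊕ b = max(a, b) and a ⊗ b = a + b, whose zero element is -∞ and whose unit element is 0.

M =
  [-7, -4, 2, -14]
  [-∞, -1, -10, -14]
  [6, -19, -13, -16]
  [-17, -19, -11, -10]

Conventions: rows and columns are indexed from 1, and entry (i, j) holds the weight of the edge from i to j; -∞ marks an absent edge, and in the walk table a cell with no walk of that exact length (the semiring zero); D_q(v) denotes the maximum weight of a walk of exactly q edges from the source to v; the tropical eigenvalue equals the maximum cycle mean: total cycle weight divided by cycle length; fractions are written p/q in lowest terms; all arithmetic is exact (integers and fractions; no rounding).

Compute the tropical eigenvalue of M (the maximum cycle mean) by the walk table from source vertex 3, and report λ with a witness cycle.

q=0: [-∞, -∞, 0, -∞]
q=1: [6, -19, -13, -16]
q=2: [-1, 2, 8, -8]
q=3: [14, 1, 1, -8]
q=4: [7, 10, 16, 0]
Optimal cycle mean attained by: cycle 1->3->1, total 2 + 6, length 2.
Answer: λ = 4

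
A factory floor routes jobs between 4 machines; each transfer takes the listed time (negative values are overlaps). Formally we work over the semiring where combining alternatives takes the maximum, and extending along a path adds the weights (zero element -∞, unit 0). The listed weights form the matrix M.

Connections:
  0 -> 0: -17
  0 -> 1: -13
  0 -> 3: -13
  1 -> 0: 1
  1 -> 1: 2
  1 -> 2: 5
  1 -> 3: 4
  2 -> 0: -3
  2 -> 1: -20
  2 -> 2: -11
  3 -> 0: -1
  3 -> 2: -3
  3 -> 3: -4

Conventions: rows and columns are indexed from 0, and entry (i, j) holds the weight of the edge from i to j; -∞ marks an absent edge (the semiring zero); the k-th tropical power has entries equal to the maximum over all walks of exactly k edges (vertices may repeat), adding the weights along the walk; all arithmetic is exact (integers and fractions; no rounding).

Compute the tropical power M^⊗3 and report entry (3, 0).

M^⊗2:
  [-12, -11, -8, -9]
  [3, 4, 7, 6]
  [-14, -16, -15, -16]
  [-5, -14, -7, -8]
M^⊗3:
  [-10, -9, -6, -7]
  [5, 6, 9, 8]
  [-15, -14, -11, -12]
  [-9, -12, -9, -10]
Key observation: the optimum is the walk 3->3->3->0, with weight (-4) + (-4) + (-1) = -9.
Optimal value attained by: walk 3->3->3->0.
Answer: (M^⊗3)[3][0] = -9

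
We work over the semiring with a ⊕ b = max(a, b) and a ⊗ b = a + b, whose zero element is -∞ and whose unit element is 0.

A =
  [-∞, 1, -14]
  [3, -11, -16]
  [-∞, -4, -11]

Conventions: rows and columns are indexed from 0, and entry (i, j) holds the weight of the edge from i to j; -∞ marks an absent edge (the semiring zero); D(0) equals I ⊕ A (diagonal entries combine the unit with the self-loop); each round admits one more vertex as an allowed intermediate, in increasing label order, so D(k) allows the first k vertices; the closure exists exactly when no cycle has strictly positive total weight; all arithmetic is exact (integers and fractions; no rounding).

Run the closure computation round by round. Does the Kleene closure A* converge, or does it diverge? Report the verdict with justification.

D(0):
  [0, 1, -14]
  [3, 0, -16]
  [-∞, -4, 0]
Detection: at round 1, diagonal entry (1, 1) turns strictly positive.
Key observation: the cycle 1->0->1 has total weight 3 + 1, which is strictly positive.
Answer: DIVERGES — positive cycle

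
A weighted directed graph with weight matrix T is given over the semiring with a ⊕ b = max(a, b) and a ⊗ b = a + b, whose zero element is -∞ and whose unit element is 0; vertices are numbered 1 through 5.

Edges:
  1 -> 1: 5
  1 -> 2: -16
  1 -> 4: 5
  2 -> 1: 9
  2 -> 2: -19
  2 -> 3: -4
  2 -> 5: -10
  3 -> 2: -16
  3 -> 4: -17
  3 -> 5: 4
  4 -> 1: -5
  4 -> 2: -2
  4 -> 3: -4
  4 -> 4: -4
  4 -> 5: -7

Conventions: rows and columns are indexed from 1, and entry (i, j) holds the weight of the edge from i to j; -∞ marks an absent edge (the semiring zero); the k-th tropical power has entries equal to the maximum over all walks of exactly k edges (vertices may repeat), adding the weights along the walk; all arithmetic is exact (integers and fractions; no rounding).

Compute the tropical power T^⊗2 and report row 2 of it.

T^⊗2:
  [10, 3, 1, 10, -2]
  [14, -7, -23, 14, 0]
  [-7, -19, -20, -21, -24]
  [7, -6, -6, 0, 0]
  [-∞, -∞, -∞, -∞, -∞]
Answer: row 2 of T^⊗2 = [14, -7, -23, 14, 0]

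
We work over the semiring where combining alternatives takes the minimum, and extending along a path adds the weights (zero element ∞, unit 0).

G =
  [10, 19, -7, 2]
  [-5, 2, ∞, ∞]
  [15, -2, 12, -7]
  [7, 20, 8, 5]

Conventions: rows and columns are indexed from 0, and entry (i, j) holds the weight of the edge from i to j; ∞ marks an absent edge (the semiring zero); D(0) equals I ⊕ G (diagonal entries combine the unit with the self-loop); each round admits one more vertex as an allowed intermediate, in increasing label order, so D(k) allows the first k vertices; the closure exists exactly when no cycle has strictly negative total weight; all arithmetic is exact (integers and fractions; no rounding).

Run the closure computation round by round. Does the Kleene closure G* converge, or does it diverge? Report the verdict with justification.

D(0):
  [0, 19, -7, 2]
  [-5, 0, ∞, ∞]
  [15, -2, 0, -7]
  [7, 20, 8, 0]
D(1):
  [0, 19, -7, 2]
  [-5, 0, -12, -3]
  [15, -2, 0, -7]
  [7, 20, 0, 0]
Detection: at round 2, diagonal entry (2, 2) turns strictly negative.
Key observation: the cycle 2->1->0->2 has total weight (-2) + (-5) + (-7), which is strictly negative.
Answer: DIVERGES — negative cycle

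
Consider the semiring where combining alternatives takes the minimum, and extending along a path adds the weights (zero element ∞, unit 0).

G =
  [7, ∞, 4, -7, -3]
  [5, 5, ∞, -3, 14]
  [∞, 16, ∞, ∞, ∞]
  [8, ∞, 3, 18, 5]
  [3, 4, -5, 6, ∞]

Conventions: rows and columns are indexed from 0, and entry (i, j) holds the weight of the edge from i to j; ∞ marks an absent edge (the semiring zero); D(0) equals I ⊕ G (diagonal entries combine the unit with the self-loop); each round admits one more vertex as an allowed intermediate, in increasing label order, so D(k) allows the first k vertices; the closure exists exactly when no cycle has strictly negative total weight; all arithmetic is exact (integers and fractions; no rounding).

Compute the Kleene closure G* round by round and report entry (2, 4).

D(0):
  [0, ∞, 4, -7, -3]
  [5, 0, ∞, -3, 14]
  [∞, 16, 0, ∞, ∞]
  [8, ∞, 3, 0, 5]
  [3, 4, -5, 6, 0]
D(1):
  [0, ∞, 4, -7, -3]
  [5, 0, 9, -3, 2]
  [∞, 16, 0, ∞, ∞]
  [8, ∞, 3, 0, 5]
  [3, 4, -5, -4, 0]
D(2):
  [0, ∞, 4, -7, -3]
  [5, 0, 9, -3, 2]
  [21, 16, 0, 13, 18]
  [8, ∞, 3, 0, 5]
  [3, 4, -5, -4, 0]
D(3):
  [0, 20, 4, -7, -3]
  [5, 0, 9, -3, 2]
  [21, 16, 0, 13, 18]
  [8, 19, 3, 0, 5]
  [3, 4, -5, -4, 0]
D(4):
  [0, 12, -4, -7, -3]
  [5, 0, 0, -3, 2]
  [21, 16, 0, 13, 18]
  [8, 19, 3, 0, 5]
  [3, 4, -5, -4, 0]
D(5):
  [0, 1, -8, -7, -3]
  [5, 0, -3, -3, 2]
  [21, 16, 0, 13, 18]
  [8, 9, 0, 0, 5]
  [3, 4, -5, -4, 0]
Answer: G*[2][4] = 18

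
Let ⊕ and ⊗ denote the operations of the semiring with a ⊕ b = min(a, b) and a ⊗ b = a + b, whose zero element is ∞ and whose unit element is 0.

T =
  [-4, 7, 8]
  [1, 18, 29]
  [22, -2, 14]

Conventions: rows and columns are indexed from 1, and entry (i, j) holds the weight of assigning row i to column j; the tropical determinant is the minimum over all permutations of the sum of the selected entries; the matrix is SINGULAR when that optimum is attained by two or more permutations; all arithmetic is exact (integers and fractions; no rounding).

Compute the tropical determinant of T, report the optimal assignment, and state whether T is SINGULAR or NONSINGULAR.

σ = (1, 2, 3): (-4) + 18 + 14 = 28
σ = (1, 3, 2): (-4) + 29 + (-2) = 23
σ = (2, 1, 3): 7 + 1 + 14 = 22
σ = (2, 3, 1): 7 + 29 + 22 = 58
σ = (3, 1, 2): 8 + 1 + (-2) = 7
σ = (3, 2, 1): 8 + 18 + 22 = 48
Optimal value attained by: σ = (3, 1, 2).
Answer: det⊕(T) = 7; verdict: NONSINGULAR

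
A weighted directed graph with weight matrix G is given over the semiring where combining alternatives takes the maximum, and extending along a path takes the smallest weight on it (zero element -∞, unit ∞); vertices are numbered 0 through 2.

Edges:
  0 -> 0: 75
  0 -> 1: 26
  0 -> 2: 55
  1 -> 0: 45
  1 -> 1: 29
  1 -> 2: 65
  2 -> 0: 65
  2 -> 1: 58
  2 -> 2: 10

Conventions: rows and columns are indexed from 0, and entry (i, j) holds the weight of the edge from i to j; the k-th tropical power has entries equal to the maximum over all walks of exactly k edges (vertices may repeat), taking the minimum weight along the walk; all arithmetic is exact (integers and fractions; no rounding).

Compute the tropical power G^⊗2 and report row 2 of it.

G^⊗2:
  [75, 55, 55]
  [65, 58, 45]
  [65, 29, 58]
Answer: row 2 of G^⊗2 = [65, 29, 58]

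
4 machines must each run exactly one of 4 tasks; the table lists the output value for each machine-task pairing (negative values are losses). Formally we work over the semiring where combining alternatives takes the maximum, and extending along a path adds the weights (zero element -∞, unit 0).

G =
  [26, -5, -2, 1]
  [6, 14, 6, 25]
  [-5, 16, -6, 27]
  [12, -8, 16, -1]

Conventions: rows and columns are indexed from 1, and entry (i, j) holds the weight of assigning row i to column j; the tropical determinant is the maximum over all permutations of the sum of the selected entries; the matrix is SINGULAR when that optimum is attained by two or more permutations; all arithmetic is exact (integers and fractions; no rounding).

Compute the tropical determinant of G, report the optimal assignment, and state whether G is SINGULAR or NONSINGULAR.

σ = (1, 2, 3, 4): 26 + 14 + (-6) + (-1) = 33
σ = (1, 2, 4, 3): 26 + 14 + 27 + 16 = 83
σ = (1, 3, 2, 4): 26 + 6 + 16 + (-1) = 47
σ = (1, 3, 4, 2): 26 + 6 + 27 + (-8) = 51
σ = (1, 4, 2, 3): 26 + 25 + 16 + 16 = 83
σ = (1, 4, 3, 2): 26 + 25 + (-6) + (-8) = 37
σ = (2, 1, 3, 4): (-5) + 6 + (-6) + (-1) = -6
σ = (2, 1, 4, 3): (-5) + 6 + 27 + 16 = 44
σ = (2, 3, 1, 4): (-5) + 6 + (-5) + (-1) = -5
σ = (2, 3, 4, 1): (-5) + 6 + 27 + 12 = 40
σ = (2, 4, 1, 3): (-5) + 25 + (-5) + 16 = 31
σ = (2, 4, 3, 1): (-5) + 25 + (-6) + 12 = 26
σ = (3, 1, 2, 4): (-2) + 6 + 16 + (-1) = 19
σ = (3, 1, 4, 2): (-2) + 6 + 27 + (-8) = 23
σ = (3, 2, 1, 4): (-2) + 14 + (-5) + (-1) = 6
σ = (3, 2, 4, 1): (-2) + 14 + 27 + 12 = 51
σ = (3, 4, 1, 2): (-2) + 25 + (-5) + (-8) = 10
σ = (3, 4, 2, 1): (-2) + 25 + 16 + 12 = 51
σ = (4, 1, 2, 3): 1 + 6 + 16 + 16 = 39
σ = (4, 1, 3, 2): 1 + 6 + (-6) + (-8) = -7
σ = (4, 2, 1, 3): 1 + 14 + (-5) + 16 = 26
σ = (4, 2, 3, 1): 1 + 14 + (-6) + 12 = 21
σ = (4, 3, 1, 2): 1 + 6 + (-5) + (-8) = -6
σ = (4, 3, 2, 1): 1 + 6 + 16 + 12 = 35
Optimal value attained by: σ = (1, 2, 4, 3).
Answer: det⊕(G) = 83; verdict: SINGULAR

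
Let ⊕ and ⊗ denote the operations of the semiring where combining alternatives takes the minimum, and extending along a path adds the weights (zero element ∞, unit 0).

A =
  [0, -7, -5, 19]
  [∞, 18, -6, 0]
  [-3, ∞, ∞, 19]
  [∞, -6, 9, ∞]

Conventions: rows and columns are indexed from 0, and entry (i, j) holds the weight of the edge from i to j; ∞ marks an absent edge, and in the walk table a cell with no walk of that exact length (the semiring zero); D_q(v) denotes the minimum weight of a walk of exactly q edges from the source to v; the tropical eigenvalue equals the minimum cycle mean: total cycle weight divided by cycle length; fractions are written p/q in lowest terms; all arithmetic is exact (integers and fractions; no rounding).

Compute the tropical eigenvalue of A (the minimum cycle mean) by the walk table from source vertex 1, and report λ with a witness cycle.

q=0: [∞, 0, ∞, ∞]
q=1: [∞, 18, -6, 0]
q=2: [-9, -6, 9, 13]
q=3: [-9, -16, -14, -6]
q=4: [-17, -16, -22, -16]
Optimal cycle mean attained by: cycle 0->1->2->0, total (-7) + (-6) + (-3), length 3.
Answer: λ = -16/3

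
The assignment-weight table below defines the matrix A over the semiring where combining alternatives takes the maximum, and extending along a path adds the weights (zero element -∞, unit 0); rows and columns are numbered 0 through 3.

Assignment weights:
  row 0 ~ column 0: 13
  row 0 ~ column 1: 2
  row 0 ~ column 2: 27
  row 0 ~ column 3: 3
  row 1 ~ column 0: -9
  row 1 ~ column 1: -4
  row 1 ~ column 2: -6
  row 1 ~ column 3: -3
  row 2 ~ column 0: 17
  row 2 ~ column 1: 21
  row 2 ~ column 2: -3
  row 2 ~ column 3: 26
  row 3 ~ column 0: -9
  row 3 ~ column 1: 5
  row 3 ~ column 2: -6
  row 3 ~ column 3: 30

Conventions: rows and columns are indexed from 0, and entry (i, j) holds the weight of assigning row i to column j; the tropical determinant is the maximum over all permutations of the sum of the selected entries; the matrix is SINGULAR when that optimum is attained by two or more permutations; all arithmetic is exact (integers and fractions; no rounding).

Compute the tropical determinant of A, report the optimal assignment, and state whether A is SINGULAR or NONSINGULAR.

σ = (0, 1, 2, 3): 13 + (-4) + (-3) + 30 = 36
σ = (0, 1, 3, 2): 13 + (-4) + 26 + (-6) = 29
σ = (0, 2, 1, 3): 13 + (-6) + 21 + 30 = 58
σ = (0, 2, 3, 1): 13 + (-6) + 26 + 5 = 38
σ = (0, 3, 1, 2): 13 + (-3) + 21 + (-6) = 25
σ = (0, 3, 2, 1): 13 + (-3) + (-3) + 5 = 12
σ = (1, 0, 2, 3): 2 + (-9) + (-3) + 30 = 20
σ = (1, 0, 3, 2): 2 + (-9) + 26 + (-6) = 13
σ = (1, 2, 0, 3): 2 + (-6) + 17 + 30 = 43
σ = (1, 2, 3, 0): 2 + (-6) + 26 + (-9) = 13
σ = (1, 3, 0, 2): 2 + (-3) + 17 + (-6) = 10
σ = (1, 3, 2, 0): 2 + (-3) + (-3) + (-9) = -13
σ = (2, 0, 1, 3): 27 + (-9) + 21 + 30 = 69
σ = (2, 0, 3, 1): 27 + (-9) + 26 + 5 = 49
σ = (2, 1, 0, 3): 27 + (-4) + 17 + 30 = 70
σ = (2, 1, 3, 0): 27 + (-4) + 26 + (-9) = 40
σ = (2, 3, 0, 1): 27 + (-3) + 17 + 5 = 46
σ = (2, 3, 1, 0): 27 + (-3) + 21 + (-9) = 36
σ = (3, 0, 1, 2): 3 + (-9) + 21 + (-6) = 9
σ = (3, 0, 2, 1): 3 + (-9) + (-3) + 5 = -4
σ = (3, 1, 0, 2): 3 + (-4) + 17 + (-6) = 10
σ = (3, 1, 2, 0): 3 + (-4) + (-3) + (-9) = -13
σ = (3, 2, 0, 1): 3 + (-6) + 17 + 5 = 19
σ = (3, 2, 1, 0): 3 + (-6) + 21 + (-9) = 9
Optimal value attained by: σ = (2, 1, 0, 3).
Answer: det⊕(A) = 70; verdict: NONSINGULAR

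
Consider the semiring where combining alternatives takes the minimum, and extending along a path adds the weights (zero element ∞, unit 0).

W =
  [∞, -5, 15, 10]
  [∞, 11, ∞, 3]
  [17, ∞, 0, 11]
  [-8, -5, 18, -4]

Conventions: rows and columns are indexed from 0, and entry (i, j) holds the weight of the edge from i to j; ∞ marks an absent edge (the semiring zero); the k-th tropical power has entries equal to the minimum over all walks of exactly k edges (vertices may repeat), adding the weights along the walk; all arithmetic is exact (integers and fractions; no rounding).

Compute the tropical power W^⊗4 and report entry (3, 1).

W^⊗2:
  [2, 5, 15, -2]
  [-5, -2, 21, -1]
  [3, 6, 0, 7]
  [-12, -13, 7, -8]
W^⊗3:
  [-10, -7, 15, -6]
  [-9, -10, 10, -5]
  [-1, -2, 0, 3]
  [-16, -17, 3, -12]
W^⊗4:
  [-14, -15, 5, -10]
  [-13, -14, 6, -9]
  [-5, -6, 0, -1]
  [-20, -21, -1, -16]
Key observation: the optimum is the walk 3->3->3->0->1, with weight (-4) + (-4) + (-8) + (-5) = -21.
Optimal value attained by: walk 3->3->3->0->1.
Answer: (W^⊗4)[3][1] = -21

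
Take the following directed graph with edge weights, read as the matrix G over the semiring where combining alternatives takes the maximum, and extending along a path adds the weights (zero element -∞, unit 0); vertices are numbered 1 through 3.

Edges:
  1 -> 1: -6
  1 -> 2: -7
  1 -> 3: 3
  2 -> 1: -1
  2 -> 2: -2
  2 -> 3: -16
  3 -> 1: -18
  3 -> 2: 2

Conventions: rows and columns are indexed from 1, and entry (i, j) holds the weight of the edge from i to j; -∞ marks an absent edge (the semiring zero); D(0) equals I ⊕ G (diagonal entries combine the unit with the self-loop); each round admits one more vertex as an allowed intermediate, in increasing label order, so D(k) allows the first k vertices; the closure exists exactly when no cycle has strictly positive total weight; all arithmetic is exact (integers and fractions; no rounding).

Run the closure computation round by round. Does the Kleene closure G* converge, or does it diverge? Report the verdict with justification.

D(0):
  [0, -7, 3]
  [-1, 0, -16]
  [-18, 2, 0]
D(1):
  [0, -7, 3]
  [-1, 0, 2]
  [-18, 2, 0]
Detection: at round 2, diagonal entry (3, 3) turns strictly positive.
Key observation: the cycle 3->2->1->3 has total weight 2 + (-1) + 3, which is strictly positive.
Answer: DIVERGES — positive cycle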